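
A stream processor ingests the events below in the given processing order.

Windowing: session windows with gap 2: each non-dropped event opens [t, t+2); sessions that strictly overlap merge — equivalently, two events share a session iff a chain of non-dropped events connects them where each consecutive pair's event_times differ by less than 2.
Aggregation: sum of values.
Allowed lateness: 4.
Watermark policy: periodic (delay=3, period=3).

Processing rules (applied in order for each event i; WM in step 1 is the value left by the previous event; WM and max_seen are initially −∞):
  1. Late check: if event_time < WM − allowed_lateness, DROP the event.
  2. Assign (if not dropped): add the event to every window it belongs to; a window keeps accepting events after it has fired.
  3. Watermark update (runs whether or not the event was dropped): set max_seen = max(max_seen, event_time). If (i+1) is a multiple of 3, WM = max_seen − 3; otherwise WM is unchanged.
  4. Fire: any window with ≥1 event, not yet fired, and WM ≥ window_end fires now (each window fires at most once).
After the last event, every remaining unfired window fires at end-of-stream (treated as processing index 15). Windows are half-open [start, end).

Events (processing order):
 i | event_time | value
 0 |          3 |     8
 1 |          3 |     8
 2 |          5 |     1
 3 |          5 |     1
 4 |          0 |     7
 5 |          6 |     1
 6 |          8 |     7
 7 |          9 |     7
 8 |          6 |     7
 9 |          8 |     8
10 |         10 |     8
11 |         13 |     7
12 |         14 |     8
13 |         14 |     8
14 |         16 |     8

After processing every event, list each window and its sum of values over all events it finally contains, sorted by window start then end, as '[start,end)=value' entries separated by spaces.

[0,2)=7 [3,5)=16 [5,8)=10 [8,12)=30 [13,16)=23 [16,18)=8

i=0 t=3 v=8: → [3,5); WM=−∞
i=1 t=3 v=8: → [3,5); WM=−∞
i=2 t=5 v=1: → [5,7); WM=2
i=3 t=5 v=1: → [5,7); WM=2
i=4 t=0 v=7: → [0,2); WM=2
i=5 t=6 v=1: → [5,8); WM=3
i=6 t=8 v=7: → [8,10); WM=3
i=7 t=9 v=7: → [8,11); WM=3
i=8 t=6 v=7: → [5,8); WM=6
i=9 t=8 v=8: → [8,11); WM=6
i=10 t=10 v=8: → [8,12); WM=6
i=11 t=13 v=7: → [13,15); WM=10
i=12 t=14 v=8: → [13,16); WM=10
i=13 t=14 v=8: → [13,16); WM=10
i=14 t=16 v=8: → [16,18); WM=13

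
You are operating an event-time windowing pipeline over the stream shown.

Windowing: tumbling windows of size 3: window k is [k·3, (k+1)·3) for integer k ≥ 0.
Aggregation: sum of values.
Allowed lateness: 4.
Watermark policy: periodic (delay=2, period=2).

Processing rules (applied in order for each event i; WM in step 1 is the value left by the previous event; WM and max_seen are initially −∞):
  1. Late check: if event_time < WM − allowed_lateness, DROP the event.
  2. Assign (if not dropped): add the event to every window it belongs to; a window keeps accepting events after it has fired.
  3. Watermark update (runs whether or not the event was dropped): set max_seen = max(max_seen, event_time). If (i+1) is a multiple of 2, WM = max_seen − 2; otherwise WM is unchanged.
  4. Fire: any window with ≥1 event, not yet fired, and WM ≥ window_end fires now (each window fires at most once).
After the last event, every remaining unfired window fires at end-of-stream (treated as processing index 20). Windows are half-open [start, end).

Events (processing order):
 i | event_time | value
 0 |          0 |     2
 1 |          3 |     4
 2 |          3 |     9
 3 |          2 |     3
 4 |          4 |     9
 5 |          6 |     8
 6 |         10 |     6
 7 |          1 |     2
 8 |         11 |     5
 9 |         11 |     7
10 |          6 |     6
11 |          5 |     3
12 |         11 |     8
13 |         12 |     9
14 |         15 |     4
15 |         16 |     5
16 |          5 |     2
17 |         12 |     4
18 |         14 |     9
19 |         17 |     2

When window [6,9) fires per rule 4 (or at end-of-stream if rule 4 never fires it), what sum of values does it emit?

i=0 t=0 v=2: → [0,3); WM=−∞
i=1 t=3 v=4: → [3,6); WM=1
i=2 t=3 v=9: → [3,6); WM=1
i=3 t=2 v=3: → [0,3); WM=1
i=4 t=4 v=9: → [3,6); WM=1
i=5 t=6 v=8: → [6,9); WM=4; [0,3) fires=5
i=6 t=10 v=6: → [9,12); WM=4
i=7 t=1 v=2: → [0,3); WM=8; [3,6) fires=22
i=8 t=11 v=5: → [9,12); WM=8
i=9 t=11 v=7: → [9,12); WM=9; [6,9) fires=8
i=10 t=6 v=6: → [6,9); WM=9
i=11 t=5 v=3: → [3,6); WM=9
i=12 t=11 v=8: → [9,12); WM=9
i=13 t=12 v=9: → [12,15); WM=10
i=14 t=15 v=4: → [15,18); WM=10
i=15 t=16 v=5: → [15,18); WM=14; [9,12) fires=26
i=16 t=5 v=2: DROP (t<14-4); WM=14
i=17 t=12 v=4: → [12,15); WM=14
i=18 t=14 v=9: → [12,15); WM=14
i=19 t=17 v=2: → [15,18); WM=15; [12,15) fires=22

8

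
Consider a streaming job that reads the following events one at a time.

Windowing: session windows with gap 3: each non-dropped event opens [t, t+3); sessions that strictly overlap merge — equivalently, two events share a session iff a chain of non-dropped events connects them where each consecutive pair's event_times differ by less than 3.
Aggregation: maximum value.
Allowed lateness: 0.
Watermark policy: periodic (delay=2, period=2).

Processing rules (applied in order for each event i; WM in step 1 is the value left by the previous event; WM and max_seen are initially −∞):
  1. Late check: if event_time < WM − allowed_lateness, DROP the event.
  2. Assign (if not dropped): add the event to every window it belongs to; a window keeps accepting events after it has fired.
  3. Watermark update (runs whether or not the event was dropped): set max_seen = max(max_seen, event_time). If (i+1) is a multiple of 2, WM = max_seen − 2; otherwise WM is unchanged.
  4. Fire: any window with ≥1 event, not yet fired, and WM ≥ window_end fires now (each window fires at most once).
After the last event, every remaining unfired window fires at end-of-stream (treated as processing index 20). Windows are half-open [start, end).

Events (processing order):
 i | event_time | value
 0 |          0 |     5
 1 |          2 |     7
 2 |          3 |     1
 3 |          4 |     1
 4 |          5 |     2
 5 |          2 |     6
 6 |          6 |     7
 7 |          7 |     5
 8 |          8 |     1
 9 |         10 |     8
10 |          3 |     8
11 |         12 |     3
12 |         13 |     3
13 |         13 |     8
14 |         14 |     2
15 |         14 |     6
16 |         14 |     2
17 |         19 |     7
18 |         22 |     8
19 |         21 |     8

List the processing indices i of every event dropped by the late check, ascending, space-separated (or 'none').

10

i=0 t=0 v=5: → [0,3); WM=−∞
i=1 t=2 v=7: → [0,5); WM=0
i=2 t=3 v=1: → [0,6); WM=0
i=3 t=4 v=1: → [0,7); WM=2
i=4 t=5 v=2: → [0,8); WM=2
i=5 t=2 v=6: → [0,8); WM=3
i=6 t=6 v=7: → [0,9); WM=3
i=7 t=7 v=5: → [0,10); WM=5
i=8 t=8 v=1: → [0,11); WM=5
i=9 t=10 v=8: → [0,13); WM=8
i=10 t=3 v=8: DROP (t<8-0); WM=8
i=11 t=12 v=3: → [0,15); WM=10
i=12 t=13 v=3: → [0,16); WM=10
i=13 t=13 v=8: → [0,16); WM=11
i=14 t=14 v=2: → [0,17); WM=11
i=15 t=14 v=6: → [0,17); WM=12
i=16 t=14 v=2: → [0,17); WM=12
i=17 t=19 v=7: → [19,22); WM=17
i=18 t=22 v=8: → [22,25); WM=17
i=19 t=21 v=8: → [19,25); WM=20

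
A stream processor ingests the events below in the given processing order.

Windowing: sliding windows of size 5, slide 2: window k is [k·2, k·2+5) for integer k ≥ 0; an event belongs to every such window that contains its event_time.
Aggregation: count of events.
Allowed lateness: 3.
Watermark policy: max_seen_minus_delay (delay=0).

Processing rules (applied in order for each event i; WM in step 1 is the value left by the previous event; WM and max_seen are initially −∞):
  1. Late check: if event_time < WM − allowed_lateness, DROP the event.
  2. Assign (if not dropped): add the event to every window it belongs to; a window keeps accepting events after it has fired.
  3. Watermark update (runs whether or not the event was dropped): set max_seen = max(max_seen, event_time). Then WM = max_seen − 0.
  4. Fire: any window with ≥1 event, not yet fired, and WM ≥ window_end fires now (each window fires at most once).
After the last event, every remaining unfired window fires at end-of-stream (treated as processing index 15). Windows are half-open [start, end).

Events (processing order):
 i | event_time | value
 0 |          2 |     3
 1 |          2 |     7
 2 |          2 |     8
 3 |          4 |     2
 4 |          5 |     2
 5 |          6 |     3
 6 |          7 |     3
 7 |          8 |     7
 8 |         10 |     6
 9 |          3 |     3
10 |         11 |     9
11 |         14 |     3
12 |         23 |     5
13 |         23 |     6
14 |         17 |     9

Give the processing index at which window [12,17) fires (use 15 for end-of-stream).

i=0 t=2 v=3: → [2,7),[0,5); WM=2
i=1 t=2 v=7: → [2,7),[0,5); WM=2
i=2 t=2 v=8: → [2,7),[0,5); WM=2
i=3 t=4 v=2: → [4,9),[2,7),[0,5); WM=4
i=4 t=5 v=2: → [4,9),[2,7); WM=5; [0,5) fires=4
i=5 t=6 v=3: → [6,11),[4,9),[2,7); WM=6
i=6 t=7 v=3: → [6,11),[4,9); WM=7; [2,7) fires=6
i=7 t=8 v=7: → [8,13),[6,11),[4,9); WM=8
i=8 t=10 v=6: → [10,15),[8,13),[6,11); WM=10; [4,9) fires=5
i=9 t=3 v=3: DROP (t<10-3); WM=10
i=10 t=11 v=9: → [10,15),[8,13); WM=11; [6,11) fires=4
i=11 t=14 v=3: → [14,19),[12,17),[10,15); WM=14; [8,13) fires=3
i=12 t=23 v=5: → [22,27),[20,25); WM=23; [10,15) fires=3 [12,17) fires=1 [14,19) fires=1
i=13 t=23 v=6: → [22,27),[20,25); WM=23
i=14 t=17 v=9: DROP (t<23-3); WM=23

12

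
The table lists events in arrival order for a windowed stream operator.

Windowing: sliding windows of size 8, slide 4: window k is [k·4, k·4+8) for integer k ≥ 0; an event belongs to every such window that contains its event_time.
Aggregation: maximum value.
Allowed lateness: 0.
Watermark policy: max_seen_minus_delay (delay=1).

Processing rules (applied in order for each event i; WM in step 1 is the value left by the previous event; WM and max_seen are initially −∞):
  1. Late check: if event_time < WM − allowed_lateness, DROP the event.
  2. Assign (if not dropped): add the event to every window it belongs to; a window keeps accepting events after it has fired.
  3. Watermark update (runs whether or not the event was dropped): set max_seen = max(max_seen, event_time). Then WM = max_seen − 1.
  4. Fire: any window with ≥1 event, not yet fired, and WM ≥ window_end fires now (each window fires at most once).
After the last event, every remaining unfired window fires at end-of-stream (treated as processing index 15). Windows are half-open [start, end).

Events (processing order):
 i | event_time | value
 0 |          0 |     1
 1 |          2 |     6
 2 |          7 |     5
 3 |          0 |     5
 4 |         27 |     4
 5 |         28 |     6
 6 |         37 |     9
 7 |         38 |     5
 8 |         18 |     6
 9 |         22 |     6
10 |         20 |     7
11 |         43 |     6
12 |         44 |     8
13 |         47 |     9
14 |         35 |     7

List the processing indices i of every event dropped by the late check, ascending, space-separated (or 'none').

3 8 9 10 14

i=0 t=0 v=1: → [0,8); WM=-1
i=1 t=2 v=6: → [0,8); WM=1
i=2 t=7 v=5: → [4,12),[0,8); WM=6
i=3 t=0 v=5: DROP (t<6-0); WM=6
i=4 t=27 v=4: → [24,32),[20,28); WM=26; [0,8) fires=6 [4,12) fires=5
i=5 t=28 v=6: → [28,36),[24,32); WM=27
i=6 t=37 v=9: → [36,44),[32,40); WM=36; [20,28) fires=4 [24,32) fires=6 [28,36) fires=6
i=7 t=38 v=5: → [36,44),[32,40); WM=37
i=8 t=18 v=6: DROP (t<37-0); WM=37
i=9 t=22 v=6: DROP (t<37-0); WM=37
i=10 t=20 v=7: DROP (t<37-0); WM=37
i=11 t=43 v=6: → [40,48),[36,44); WM=42; [32,40) fires=9
i=12 t=44 v=8: → [44,52),[40,48); WM=43
i=13 t=47 v=9: → [44,52),[40,48); WM=46; [36,44) fires=9
i=14 t=35 v=7: DROP (t<46-0); WM=46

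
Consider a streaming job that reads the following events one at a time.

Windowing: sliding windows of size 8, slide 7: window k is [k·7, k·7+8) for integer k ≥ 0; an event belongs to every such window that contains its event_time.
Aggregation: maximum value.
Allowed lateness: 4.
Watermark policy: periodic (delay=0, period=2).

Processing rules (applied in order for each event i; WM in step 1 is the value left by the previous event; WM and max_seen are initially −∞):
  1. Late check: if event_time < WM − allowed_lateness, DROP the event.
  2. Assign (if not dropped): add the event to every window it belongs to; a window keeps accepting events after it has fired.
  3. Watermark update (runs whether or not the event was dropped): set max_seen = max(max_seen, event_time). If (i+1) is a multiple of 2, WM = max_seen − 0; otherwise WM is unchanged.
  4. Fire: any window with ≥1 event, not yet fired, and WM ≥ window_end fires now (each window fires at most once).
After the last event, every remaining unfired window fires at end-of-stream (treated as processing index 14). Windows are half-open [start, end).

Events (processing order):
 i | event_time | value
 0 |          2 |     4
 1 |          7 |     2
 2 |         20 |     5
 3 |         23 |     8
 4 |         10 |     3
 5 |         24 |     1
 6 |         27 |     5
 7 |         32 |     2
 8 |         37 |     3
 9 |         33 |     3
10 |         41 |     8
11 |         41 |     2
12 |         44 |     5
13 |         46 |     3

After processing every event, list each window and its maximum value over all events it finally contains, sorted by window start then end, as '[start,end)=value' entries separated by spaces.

i=0 t=2 v=4: → [0,8); WM=−∞
i=1 t=7 v=2: → [7,15),[0,8); WM=7
i=2 t=20 v=5: → [14,22); WM=7
i=3 t=23 v=8: → [21,29); WM=23; [0,8) fires=4 [7,15) fires=2 [14,22) fires=5
i=4 t=10 v=3: DROP (t<23-4); WM=23
i=5 t=24 v=1: → [21,29); WM=24
i=6 t=27 v=5: → [21,29); WM=24
i=7 t=32 v=2: → [28,36); WM=32; [21,29) fires=8
i=8 t=37 v=3: → [35,43); WM=32
i=9 t=33 v=3: → [28,36); WM=37; [28,36) fires=3
i=10 t=41 v=8: → [35,43); WM=37
i=11 t=41 v=2: → [35,43); WM=41
i=12 t=44 v=5: → [42,50); WM=41
i=13 t=46 v=3: → [42,50); WM=46; [35,43) fires=8

[0,8)=4 [7,15)=2 [14,22)=5 [21,29)=8 [28,36)=3 [35,43)=8 [42,50)=5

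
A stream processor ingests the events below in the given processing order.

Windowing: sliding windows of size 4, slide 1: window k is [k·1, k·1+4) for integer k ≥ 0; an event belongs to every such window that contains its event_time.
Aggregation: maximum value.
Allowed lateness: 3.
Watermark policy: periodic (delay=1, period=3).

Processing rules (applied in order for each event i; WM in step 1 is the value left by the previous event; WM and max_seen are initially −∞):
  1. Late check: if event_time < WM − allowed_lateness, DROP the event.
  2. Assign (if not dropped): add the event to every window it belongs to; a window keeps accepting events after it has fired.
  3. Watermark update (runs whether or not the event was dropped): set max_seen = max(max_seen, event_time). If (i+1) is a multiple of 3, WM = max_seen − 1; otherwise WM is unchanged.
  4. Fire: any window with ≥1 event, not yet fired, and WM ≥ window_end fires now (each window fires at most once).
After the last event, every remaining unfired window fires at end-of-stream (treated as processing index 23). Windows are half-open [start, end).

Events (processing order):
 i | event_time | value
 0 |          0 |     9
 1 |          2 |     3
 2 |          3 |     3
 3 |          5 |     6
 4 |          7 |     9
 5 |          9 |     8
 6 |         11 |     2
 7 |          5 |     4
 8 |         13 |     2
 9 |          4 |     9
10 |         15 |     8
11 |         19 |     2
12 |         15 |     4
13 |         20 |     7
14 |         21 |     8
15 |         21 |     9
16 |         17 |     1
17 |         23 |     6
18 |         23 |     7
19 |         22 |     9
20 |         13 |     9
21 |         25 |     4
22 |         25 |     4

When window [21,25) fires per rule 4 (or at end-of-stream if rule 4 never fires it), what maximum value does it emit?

i=0 t=0 v=9: → [0,4); WM=−∞
i=1 t=2 v=3: → [2,6),[1,5),[0,4); WM=−∞
i=2 t=3 v=3: → [3,7),[2,6),[1,5),[0,4); WM=2
i=3 t=5 v=6: → [5,9),[4,8),[3,7),[2,6); WM=2
i=4 t=7 v=9: → [7,11),[6,10),[5,9),[4,8); WM=2
i=5 t=9 v=8: → [9,13),[8,12),[7,11),[6,10); WM=8; [0,4) fires=9 [1,5) fires=3 [2,6) fires=6 [3,7) fires=6 [4,8) fires=9
i=6 t=11 v=2: → [11,15),[10,14),[9,13),[8,12); WM=8
i=7 t=5 v=4: → [5,9),[4,8),[3,7),[2,6); WM=8
i=8 t=13 v=2: → [13,17),[12,16),[11,15),[10,14); WM=12; [5,9) fires=9 [6,10) fires=9 [7,11) fires=9 [8,12) fires=8
i=9 t=4 v=9: DROP (t<12-3); WM=12
i=10 t=15 v=8: → [15,19),[14,18),[13,17),[12,16); WM=12
i=11 t=19 v=2: → [19,23),[18,22),[17,21),[16,20); WM=18; [9,13) fires=8 [10,14) fires=2 [11,15) fires=2 [12,16) fires=8 [13,17) fires=8 [14,18) fires=8
i=12 t=15 v=4: → [15,19),[14,18),[13,17),[12,16); WM=18
i=13 t=20 v=7: → [20,24),[19,23),[18,22),[17,21); WM=18
i=14 t=21 v=8: → [21,25),[20,24),[19,23),[18,22); WM=20; [15,19) fires=8 [16,20) fires=2
i=15 t=21 v=9: → [21,25),[20,24),[19,23),[18,22); WM=20
i=16 t=17 v=1: → [17,21),[16,20),[15,19),[14,18); WM=20
i=17 t=23 v=6: → [23,27),[22,26),[21,25),[20,24); WM=22; [17,21) fires=7 [18,22) fires=9
i=18 t=23 v=7: → [23,27),[22,26),[21,25),[20,24); WM=22
i=19 t=22 v=9: → [22,26),[21,25),[20,24),[19,23); WM=22
i=20 t=13 v=9: DROP (t<22-3); WM=22
i=21 t=25 v=4: → [25,29),[24,28),[23,27),[22,26); WM=22
i=22 t=25 v=4: → [25,29),[24,28),[23,27),[22,26); WM=22

9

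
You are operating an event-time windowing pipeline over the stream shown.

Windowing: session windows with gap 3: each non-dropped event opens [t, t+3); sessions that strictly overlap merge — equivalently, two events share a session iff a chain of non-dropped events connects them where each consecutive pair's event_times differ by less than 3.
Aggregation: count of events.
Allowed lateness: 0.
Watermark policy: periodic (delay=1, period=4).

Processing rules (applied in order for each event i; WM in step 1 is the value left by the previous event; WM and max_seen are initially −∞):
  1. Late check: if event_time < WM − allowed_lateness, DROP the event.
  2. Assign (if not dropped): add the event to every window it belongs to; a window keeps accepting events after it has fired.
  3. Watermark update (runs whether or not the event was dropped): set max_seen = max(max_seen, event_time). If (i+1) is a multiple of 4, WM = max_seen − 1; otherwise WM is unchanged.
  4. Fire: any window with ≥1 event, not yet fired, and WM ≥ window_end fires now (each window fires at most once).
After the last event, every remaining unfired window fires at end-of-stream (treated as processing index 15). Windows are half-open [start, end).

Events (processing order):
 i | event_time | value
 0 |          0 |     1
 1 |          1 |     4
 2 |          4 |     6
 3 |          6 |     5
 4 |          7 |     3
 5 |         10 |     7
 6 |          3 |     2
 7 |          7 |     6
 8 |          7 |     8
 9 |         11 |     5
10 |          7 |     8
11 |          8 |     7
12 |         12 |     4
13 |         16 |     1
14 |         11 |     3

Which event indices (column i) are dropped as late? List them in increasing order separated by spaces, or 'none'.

i=0 t=0 v=1: → [0,3); WM=−∞
i=1 t=1 v=4: → [0,4); WM=−∞
i=2 t=4 v=6: → [4,7); WM=−∞
i=3 t=6 v=5: → [4,9); WM=5
i=4 t=7 v=3: → [4,10); WM=5
i=5 t=10 v=7: → [10,13); WM=5
i=6 t=3 v=2: DROP (t<5-0); WM=5
i=7 t=7 v=6: → [4,10); WM=9
i=8 t=7 v=8: DROP (t<9-0); WM=9
i=9 t=11 v=5: → [10,14); WM=9
i=10 t=7 v=8: DROP (t<9-0); WM=9
i=11 t=8 v=7: DROP (t<9-0); WM=10
i=12 t=12 v=4: → [10,15); WM=10
i=13 t=16 v=1: → [16,19); WM=10
i=14 t=11 v=3: → [10,15); WM=10

6 8 10 11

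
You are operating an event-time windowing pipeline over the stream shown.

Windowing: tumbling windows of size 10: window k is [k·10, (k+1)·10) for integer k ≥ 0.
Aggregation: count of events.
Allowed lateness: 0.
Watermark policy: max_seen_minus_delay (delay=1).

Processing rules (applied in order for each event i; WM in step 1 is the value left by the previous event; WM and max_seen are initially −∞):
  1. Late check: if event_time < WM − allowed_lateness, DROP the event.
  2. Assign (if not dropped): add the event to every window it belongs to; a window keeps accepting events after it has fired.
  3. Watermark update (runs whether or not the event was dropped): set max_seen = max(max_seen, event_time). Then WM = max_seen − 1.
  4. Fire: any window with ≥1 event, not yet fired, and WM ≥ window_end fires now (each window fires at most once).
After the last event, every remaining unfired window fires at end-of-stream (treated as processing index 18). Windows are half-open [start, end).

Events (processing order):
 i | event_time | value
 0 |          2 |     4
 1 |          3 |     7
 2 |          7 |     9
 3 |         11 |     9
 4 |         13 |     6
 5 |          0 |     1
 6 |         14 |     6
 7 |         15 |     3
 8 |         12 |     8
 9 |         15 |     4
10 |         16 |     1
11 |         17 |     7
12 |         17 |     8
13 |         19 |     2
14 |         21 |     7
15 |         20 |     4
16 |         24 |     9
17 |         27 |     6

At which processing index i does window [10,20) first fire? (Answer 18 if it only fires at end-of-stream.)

14

i=0 t=2 v=4: → [0,10); WM=1
i=1 t=3 v=7: → [0,10); WM=2
i=2 t=7 v=9: → [0,10); WM=6
i=3 t=11 v=9: → [10,20); WM=10; [0,10) fires=3
i=4 t=13 v=6: → [10,20); WM=12
i=5 t=0 v=1: DROP (t<12-0); WM=12
i=6 t=14 v=6: → [10,20); WM=13
i=7 t=15 v=3: → [10,20); WM=14
i=8 t=12 v=8: DROP (t<14-0); WM=14
i=9 t=15 v=4: → [10,20); WM=14
i=10 t=16 v=1: → [10,20); WM=15
i=11 t=17 v=7: → [10,20); WM=16
i=12 t=17 v=8: → [10,20); WM=16
i=13 t=19 v=2: → [10,20); WM=18
i=14 t=21 v=7: → [20,30); WM=20; [10,20) fires=9
i=15 t=20 v=4: → [20,30); WM=20
i=16 t=24 v=9: → [20,30); WM=23
i=17 t=27 v=6: → [20,30); WM=26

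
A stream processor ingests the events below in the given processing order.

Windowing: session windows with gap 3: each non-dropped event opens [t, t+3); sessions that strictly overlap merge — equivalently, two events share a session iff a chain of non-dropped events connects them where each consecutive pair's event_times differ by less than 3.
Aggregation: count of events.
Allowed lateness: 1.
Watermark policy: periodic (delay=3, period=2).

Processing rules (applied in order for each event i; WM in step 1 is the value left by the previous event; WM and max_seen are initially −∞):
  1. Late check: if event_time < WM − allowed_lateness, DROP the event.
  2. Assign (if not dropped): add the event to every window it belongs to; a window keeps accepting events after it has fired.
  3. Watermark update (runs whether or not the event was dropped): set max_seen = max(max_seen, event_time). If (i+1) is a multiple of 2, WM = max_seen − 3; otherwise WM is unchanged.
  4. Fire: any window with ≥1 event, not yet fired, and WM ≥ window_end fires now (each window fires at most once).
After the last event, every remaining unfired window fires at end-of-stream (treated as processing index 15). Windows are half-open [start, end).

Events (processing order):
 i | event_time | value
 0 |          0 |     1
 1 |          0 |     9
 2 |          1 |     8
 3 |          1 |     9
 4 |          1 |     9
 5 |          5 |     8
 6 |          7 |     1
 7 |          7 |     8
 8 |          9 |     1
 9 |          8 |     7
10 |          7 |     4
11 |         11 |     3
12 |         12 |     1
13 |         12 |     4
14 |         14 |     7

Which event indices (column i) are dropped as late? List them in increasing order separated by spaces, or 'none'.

i=0 t=0 v=1: → [0,3); WM=−∞
i=1 t=0 v=9: → [0,3); WM=-3
i=2 t=1 v=8: → [0,4); WM=-3
i=3 t=1 v=9: → [0,4); WM=-2
i=4 t=1 v=9: → [0,4); WM=-2
i=5 t=5 v=8: → [5,8); WM=2
i=6 t=7 v=1: → [5,10); WM=2
i=7 t=7 v=8: → [5,10); WM=4
i=8 t=9 v=1: → [5,12); WM=4
i=9 t=8 v=7: → [5,12); WM=6
i=10 t=7 v=4: → [5,12); WM=6
i=11 t=11 v=3: → [5,14); WM=8
i=12 t=12 v=1: → [5,15); WM=8
i=13 t=12 v=4: → [5,15); WM=9
i=14 t=14 v=7: → [5,17); WM=9

none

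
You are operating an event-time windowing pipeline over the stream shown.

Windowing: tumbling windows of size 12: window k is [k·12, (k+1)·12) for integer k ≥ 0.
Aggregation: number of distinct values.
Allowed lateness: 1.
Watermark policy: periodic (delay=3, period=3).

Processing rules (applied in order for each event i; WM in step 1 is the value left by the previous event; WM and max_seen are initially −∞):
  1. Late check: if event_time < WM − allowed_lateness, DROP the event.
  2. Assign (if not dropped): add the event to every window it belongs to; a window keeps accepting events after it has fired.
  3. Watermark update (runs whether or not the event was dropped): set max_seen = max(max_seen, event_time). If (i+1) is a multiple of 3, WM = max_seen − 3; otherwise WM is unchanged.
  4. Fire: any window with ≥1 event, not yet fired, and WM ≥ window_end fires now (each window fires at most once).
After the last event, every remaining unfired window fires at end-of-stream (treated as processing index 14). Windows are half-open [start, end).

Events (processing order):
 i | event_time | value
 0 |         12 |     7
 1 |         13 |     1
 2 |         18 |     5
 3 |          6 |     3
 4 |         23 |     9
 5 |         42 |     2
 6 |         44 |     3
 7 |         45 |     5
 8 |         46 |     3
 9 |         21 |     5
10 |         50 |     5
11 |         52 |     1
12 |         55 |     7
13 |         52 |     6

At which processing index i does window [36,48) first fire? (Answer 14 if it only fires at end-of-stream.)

i=0 t=12 v=7: → [12,24); WM=−∞
i=1 t=13 v=1: → [12,24); WM=−∞
i=2 t=18 v=5: → [12,24); WM=15
i=3 t=6 v=3: DROP (t<15-1); WM=15
i=4 t=23 v=9: → [12,24); WM=15
i=5 t=42 v=2: → [36,48); WM=39; [12,24) fires=4
i=6 t=44 v=3: → [36,48); WM=39
i=7 t=45 v=5: → [36,48); WM=39
i=8 t=46 v=3: → [36,48); WM=43
i=9 t=21 v=5: DROP (t<43-1); WM=43
i=10 t=50 v=5: → [48,60); WM=43
i=11 t=52 v=1: → [48,60); WM=49; [36,48) fires=3
i=12 t=55 v=7: → [48,60); WM=49
i=13 t=52 v=6: → [48,60); WM=49

11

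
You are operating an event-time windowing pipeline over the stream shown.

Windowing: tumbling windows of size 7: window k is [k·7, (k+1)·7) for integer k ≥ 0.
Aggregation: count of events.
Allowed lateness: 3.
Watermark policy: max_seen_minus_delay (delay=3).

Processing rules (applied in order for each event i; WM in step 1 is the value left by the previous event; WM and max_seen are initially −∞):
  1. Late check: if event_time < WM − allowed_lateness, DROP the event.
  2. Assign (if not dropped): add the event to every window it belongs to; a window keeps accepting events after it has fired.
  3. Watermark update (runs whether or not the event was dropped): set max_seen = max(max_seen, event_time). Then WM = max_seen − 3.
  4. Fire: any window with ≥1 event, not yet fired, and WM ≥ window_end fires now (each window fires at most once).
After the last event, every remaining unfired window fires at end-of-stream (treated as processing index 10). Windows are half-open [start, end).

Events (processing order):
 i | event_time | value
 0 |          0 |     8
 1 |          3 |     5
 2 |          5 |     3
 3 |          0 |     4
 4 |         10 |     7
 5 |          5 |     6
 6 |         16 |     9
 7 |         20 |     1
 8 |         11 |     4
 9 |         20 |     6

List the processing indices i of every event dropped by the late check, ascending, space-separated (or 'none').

8

i=0 t=0 v=8: → [0,7); WM=-3
i=1 t=3 v=5: → [0,7); WM=0
i=2 t=5 v=3: → [0,7); WM=2
i=3 t=0 v=4: → [0,7); WM=2
i=4 t=10 v=7: → [7,14); WM=7; [0,7) fires=4
i=5 t=5 v=6: → [0,7); WM=7
i=6 t=16 v=9: → [14,21); WM=13
i=7 t=20 v=1: → [14,21); WM=17; [7,14) fires=1
i=8 t=11 v=4: DROP (t<17-3); WM=17
i=9 t=20 v=6: → [14,21); WM=17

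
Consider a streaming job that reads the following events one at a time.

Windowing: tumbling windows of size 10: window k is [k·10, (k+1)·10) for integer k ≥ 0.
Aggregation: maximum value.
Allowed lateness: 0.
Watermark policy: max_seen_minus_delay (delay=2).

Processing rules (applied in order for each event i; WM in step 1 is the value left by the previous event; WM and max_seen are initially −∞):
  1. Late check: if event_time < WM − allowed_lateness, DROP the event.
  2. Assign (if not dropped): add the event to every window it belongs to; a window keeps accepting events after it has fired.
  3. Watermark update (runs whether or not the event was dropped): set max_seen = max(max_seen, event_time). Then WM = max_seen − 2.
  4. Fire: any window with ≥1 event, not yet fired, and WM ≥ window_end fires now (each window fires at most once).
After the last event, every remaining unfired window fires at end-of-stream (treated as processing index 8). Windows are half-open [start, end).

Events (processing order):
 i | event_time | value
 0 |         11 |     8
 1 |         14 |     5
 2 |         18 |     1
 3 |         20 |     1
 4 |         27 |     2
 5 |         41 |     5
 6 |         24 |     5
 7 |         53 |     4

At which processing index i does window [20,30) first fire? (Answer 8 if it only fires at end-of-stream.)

5

i=0 t=11 v=8: → [10,20); WM=9
i=1 t=14 v=5: → [10,20); WM=12
i=2 t=18 v=1: → [10,20); WM=16
i=3 t=20 v=1: → [20,30); WM=18
i=4 t=27 v=2: → [20,30); WM=25; [10,20) fires=8
i=5 t=41 v=5: → [40,50); WM=39; [20,30) fires=2
i=6 t=24 v=5: DROP (t<39-0); WM=39
i=7 t=53 v=4: → [50,60); WM=51; [40,50) fires=5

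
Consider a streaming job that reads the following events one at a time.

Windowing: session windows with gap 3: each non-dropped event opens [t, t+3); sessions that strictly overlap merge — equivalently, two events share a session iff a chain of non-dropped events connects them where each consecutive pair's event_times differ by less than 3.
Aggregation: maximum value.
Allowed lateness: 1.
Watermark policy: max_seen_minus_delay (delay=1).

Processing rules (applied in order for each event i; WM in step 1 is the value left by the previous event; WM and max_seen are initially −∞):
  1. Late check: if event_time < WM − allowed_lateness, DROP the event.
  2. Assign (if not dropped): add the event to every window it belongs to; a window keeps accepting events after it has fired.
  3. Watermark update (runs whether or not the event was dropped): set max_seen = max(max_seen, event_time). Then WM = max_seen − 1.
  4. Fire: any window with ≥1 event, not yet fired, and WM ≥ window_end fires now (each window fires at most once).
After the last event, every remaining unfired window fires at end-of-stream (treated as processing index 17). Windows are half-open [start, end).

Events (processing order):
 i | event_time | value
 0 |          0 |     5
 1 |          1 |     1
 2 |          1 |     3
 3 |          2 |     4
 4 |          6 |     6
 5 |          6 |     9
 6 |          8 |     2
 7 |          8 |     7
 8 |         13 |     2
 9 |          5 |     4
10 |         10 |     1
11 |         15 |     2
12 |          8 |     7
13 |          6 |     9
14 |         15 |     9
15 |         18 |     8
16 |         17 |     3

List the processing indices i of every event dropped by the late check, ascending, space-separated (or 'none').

9 10 12 13

i=0 t=0 v=5: → [0,3); WM=-1
i=1 t=1 v=1: → [0,4); WM=0
i=2 t=1 v=3: → [0,4); WM=0
i=3 t=2 v=4: → [0,5); WM=1
i=4 t=6 v=6: → [6,9); WM=5
i=5 t=6 v=9: → [6,9); WM=5
i=6 t=8 v=2: → [6,11); WM=7
i=7 t=8 v=7: → [6,11); WM=7
i=8 t=13 v=2: → [13,16); WM=12
i=9 t=5 v=4: DROP (t<12-1); WM=12
i=10 t=10 v=1: DROP (t<12-1); WM=12
i=11 t=15 v=2: → [13,18); WM=14
i=12 t=8 v=7: DROP (t<14-1); WM=14
i=13 t=6 v=9: DROP (t<14-1); WM=14
i=14 t=15 v=9: → [13,18); WM=14
i=15 t=18 v=8: → [18,21); WM=17
i=16 t=17 v=3: → [13,21); WM=17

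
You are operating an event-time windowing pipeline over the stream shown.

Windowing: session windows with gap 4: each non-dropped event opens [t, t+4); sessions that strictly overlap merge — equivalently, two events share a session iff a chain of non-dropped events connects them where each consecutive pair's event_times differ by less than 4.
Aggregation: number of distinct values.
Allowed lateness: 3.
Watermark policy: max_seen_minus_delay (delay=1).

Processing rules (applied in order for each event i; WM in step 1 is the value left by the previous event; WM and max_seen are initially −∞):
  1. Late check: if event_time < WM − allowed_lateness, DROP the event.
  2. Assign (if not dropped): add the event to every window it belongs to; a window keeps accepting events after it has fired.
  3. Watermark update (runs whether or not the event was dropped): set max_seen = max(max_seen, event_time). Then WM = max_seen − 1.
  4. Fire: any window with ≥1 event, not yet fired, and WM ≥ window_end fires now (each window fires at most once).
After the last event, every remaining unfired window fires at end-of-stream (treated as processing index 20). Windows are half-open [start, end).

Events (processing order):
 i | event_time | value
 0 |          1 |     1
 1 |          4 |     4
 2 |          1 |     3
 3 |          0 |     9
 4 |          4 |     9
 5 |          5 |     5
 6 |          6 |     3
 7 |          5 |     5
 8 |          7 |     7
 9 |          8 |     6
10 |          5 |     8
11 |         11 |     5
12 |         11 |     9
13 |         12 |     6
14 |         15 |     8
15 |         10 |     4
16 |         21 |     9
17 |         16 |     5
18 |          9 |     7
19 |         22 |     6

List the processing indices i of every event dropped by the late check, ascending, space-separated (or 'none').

15 17 18

i=0 t=1 v=1: → [1,5); WM=0
i=1 t=4 v=4: → [1,8); WM=3
i=2 t=1 v=3: → [1,8); WM=3
i=3 t=0 v=9: → [0,8); WM=3
i=4 t=4 v=9: → [0,8); WM=3
i=5 t=5 v=5: → [0,9); WM=4
i=6 t=6 v=3: → [0,10); WM=5
i=7 t=5 v=5: → [0,10); WM=5
i=8 t=7 v=7: → [0,11); WM=6
i=9 t=8 v=6: → [0,12); WM=7
i=10 t=5 v=8: → [0,12); WM=7
i=11 t=11 v=5: → [0,15); WM=10
i=12 t=11 v=9: → [0,15); WM=10
i=13 t=12 v=6: → [0,16); WM=11
i=14 t=15 v=8: → [0,19); WM=14
i=15 t=10 v=4: DROP (t<14-3); WM=14
i=16 t=21 v=9: → [21,25); WM=20
i=17 t=16 v=5: DROP (t<20-3); WM=20
i=18 t=9 v=7: DROP (t<20-3); WM=20
i=19 t=22 v=6: → [21,26); WM=21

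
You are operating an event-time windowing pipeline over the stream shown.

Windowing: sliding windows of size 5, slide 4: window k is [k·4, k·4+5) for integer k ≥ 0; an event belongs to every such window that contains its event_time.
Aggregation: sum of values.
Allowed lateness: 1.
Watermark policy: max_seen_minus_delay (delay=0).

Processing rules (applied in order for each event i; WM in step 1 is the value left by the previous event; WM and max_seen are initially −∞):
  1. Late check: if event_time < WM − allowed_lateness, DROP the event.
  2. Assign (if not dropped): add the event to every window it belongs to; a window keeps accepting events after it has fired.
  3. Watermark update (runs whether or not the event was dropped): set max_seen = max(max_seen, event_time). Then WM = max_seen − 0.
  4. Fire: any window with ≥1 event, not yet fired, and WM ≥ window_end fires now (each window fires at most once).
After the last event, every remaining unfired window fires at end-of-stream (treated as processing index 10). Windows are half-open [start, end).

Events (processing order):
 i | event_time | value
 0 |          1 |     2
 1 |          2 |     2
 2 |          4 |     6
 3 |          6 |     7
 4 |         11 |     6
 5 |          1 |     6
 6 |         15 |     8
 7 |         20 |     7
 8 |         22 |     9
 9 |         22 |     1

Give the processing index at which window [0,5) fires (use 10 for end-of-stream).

3

i=0 t=1 v=2: → [0,5); WM=1
i=1 t=2 v=2: → [0,5); WM=2
i=2 t=4 v=6: → [4,9),[0,5); WM=4
i=3 t=6 v=7: → [4,9); WM=6; [0,5) fires=10
i=4 t=11 v=6: → [8,13); WM=11; [4,9) fires=13
i=5 t=1 v=6: DROP (t<11-1); WM=11
i=6 t=15 v=8: → [12,17); WM=15; [8,13) fires=6
i=7 t=20 v=7: → [20,25),[16,21); WM=20; [12,17) fires=8
i=8 t=22 v=9: → [20,25); WM=22; [16,21) fires=7
i=9 t=22 v=1: → [20,25); WM=22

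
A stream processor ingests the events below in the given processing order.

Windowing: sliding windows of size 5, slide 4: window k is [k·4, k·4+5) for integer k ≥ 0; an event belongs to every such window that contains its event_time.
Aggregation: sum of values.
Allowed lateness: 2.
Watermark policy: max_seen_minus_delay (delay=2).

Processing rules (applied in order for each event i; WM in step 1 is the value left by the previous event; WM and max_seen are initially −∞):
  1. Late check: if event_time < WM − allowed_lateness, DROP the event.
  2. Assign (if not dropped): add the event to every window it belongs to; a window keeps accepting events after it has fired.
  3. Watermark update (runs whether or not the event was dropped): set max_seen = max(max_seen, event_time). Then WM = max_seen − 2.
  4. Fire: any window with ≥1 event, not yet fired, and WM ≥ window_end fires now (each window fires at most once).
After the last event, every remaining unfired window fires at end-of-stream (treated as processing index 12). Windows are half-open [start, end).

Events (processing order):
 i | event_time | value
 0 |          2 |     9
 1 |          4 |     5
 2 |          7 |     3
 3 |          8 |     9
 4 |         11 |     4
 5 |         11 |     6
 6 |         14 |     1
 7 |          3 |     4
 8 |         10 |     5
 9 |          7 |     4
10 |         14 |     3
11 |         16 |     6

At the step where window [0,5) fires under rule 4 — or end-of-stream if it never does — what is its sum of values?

i=0 t=2 v=9: → [0,5); WM=0
i=1 t=4 v=5: → [4,9),[0,5); WM=2
i=2 t=7 v=3: → [4,9); WM=5; [0,5) fires=14
i=3 t=8 v=9: → [8,13),[4,9); WM=6
i=4 t=11 v=4: → [8,13); WM=9; [4,9) fires=17
i=5 t=11 v=6: → [8,13); WM=9
i=6 t=14 v=1: → [12,17); WM=12
i=7 t=3 v=4: DROP (t<12-2); WM=12
i=8 t=10 v=5: → [8,13); WM=12
i=9 t=7 v=4: DROP (t<12-2); WM=12
i=10 t=14 v=3: → [12,17); WM=12
i=11 t=16 v=6: → [16,21),[12,17); WM=14; [8,13) fires=24

14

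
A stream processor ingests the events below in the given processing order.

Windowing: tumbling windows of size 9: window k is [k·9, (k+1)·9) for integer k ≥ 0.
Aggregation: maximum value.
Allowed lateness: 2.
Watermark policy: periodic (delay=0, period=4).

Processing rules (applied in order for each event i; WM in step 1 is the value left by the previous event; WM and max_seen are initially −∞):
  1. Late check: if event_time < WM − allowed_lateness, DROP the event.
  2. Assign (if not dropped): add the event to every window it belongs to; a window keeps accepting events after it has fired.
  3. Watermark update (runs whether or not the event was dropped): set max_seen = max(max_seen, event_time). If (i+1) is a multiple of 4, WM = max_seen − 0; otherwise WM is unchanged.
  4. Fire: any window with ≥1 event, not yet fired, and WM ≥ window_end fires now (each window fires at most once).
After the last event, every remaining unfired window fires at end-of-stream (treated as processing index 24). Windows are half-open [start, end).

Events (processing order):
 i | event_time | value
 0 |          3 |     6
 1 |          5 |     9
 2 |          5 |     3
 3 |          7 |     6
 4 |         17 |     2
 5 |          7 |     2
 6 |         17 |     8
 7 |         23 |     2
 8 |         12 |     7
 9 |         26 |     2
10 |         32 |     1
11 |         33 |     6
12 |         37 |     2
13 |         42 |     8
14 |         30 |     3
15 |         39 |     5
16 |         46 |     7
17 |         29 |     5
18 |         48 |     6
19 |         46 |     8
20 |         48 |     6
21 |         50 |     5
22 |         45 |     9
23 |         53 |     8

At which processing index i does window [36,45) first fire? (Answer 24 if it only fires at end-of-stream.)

i=0 t=3 v=6: → [0,9); WM=−∞
i=1 t=5 v=9: → [0,9); WM=−∞
i=2 t=5 v=3: → [0,9); WM=−∞
i=3 t=7 v=6: → [0,9); WM=7
i=4 t=17 v=2: → [9,18); WM=7
i=5 t=7 v=2: → [0,9); WM=7
i=6 t=17 v=8: → [9,18); WM=7
i=7 t=23 v=2: → [18,27); WM=23; [0,9) fires=9 [9,18) fires=8
i=8 t=12 v=7: DROP (t<23-2); WM=23
i=9 t=26 v=2: → [18,27); WM=23
i=10 t=32 v=1: → [27,36); WM=23
i=11 t=33 v=6: → [27,36); WM=33; [18,27) fires=2
i=12 t=37 v=2: → [36,45); WM=33
i=13 t=42 v=8: → [36,45); WM=33
i=14 t=30 v=3: DROP (t<33-2); WM=33
i=15 t=39 v=5: → [36,45); WM=42; [27,36) fires=6
i=16 t=46 v=7: → [45,54); WM=42
i=17 t=29 v=5: DROP (t<42-2); WM=42
i=18 t=48 v=6: → [45,54); WM=42
i=19 t=46 v=8: → [45,54); WM=48; [36,45) fires=8
i=20 t=48 v=6: → [45,54); WM=48
i=21 t=50 v=5: → [45,54); WM=48
i=22 t=45 v=9: DROP (t<48-2); WM=48
i=23 t=53 v=8: → [45,54); WM=53

19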